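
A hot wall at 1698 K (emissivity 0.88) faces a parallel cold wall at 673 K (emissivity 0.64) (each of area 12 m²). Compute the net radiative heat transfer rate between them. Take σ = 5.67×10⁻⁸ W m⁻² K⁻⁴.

Q ≈ 3.25×10^6 W

For two large parallel gray plates, q = σ(T₁⁴ − T₂⁴) / (1/ε₁ + 1/ε₂ − 1).
1/ε₁ + 1/ε₂ − 1 = 1/0.88 + 1/0.64 − 1 = 1.699.
T₁⁴ − T₂⁴ = 8.31×10^12 − 2.05×10^11 = 8.11×10^12 K⁴.
q = 5.67×10⁻⁸ × 8.11×10^12 / 1.699 = 2.71×10^5 W/m².
Q = q·A = 2.71×10^5 × 12 = 3.25×10^6 W.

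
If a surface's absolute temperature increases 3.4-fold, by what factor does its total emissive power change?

P ∝ T⁴, so the power scales as (3.4)⁴ = 134.

factor ≈ 134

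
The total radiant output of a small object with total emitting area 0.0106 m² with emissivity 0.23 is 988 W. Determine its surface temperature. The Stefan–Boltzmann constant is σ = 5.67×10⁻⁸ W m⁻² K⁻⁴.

T ≈ 1640 K

From P = εσAT⁴, T = (P / εσA)^(1/4) = (988 / (0.23 × 5.67×10⁻⁸ × 0.0106))^(1/4).
T = (7.15×10^12)^(1/4) = 1640 K.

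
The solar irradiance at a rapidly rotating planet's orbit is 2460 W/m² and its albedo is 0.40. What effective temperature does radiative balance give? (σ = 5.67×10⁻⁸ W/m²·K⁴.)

Power absorbed = (1−a)S·πR²; power emitted = 4πR²σT⁴. Equating and cancelling πR²:
T = ((1−a)S / 4σ)^(1/4) = (1480 / (4 × 5.67×10⁻⁸))^(1/4) = (6.51×10^9)^(1/4).
T = 284 K.

T ≈ 284 K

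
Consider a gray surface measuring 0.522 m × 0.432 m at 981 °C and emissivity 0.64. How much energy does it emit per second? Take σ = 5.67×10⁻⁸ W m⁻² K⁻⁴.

A = 0.522 × 0.432 = 0.226 m².
981 °C = 1254 K.
P = εσAT⁴ = 0.64 × 5.67×10⁻⁸ × 0.226 × (1254)⁴ = 0.64 × 5.67×10⁻⁸ × 0.226 × 2.47×10^12.
P = 20200 W.

P ≈ 20200 W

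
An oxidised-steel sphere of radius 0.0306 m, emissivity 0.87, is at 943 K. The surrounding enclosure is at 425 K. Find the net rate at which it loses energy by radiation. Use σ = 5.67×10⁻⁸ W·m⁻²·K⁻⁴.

A = 4πr² = 4π × (0.0306)² = 0.0118 m².
Q = εσA(T⁴ − T_s⁴). T⁴ − T_s⁴ = (943)⁴ − (425)⁴ = 7.91×10^11 − 3.26×10^10 = 7.58×10^11 K⁴.
Q = 0.87 × 5.67×10⁻⁸ × 0.0118 × 7.58×10^11 = 440 W.

Q ≈ 440 W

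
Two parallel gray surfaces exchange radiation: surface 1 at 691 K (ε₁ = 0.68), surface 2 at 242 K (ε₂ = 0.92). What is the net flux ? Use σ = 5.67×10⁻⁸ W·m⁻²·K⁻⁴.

For two large parallel gray plates, q = σ(T₁⁴ − T₂⁴) / (1/ε₁ + 1/ε₂ − 1).
1/ε₁ + 1/ε₂ − 1 = 1/0.68 + 1/0.92 − 1 = 1.558.
T₁⁴ − T₂⁴ = 2.28×10^11 − 3.43×10^9 = 2.25×10^11 K⁴.
q = 5.67×10⁻⁸ × 2.25×10^11 / 1.558 = 8170 W/m².

q ≈ 8170 W/m²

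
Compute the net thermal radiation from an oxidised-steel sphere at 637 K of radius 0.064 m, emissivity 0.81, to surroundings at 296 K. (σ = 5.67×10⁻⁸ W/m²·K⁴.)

Q ≈ 371 W

A = 4πr² = 4π × (0.064)² = 0.0515 m².
Q = εσA(T⁴ − T_s⁴). T⁴ − T_s⁴ = (637)⁴ − (296)⁴ = 1.65×10^11 − 7.68×10^9 = 1.57×10^11 K⁴.
Q = 0.81 × 5.67×10⁻⁸ × 0.0515 × 1.57×10^11 = 371 W.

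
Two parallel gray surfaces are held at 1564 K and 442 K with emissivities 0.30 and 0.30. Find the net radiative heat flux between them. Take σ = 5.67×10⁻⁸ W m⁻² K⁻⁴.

q ≈ 59500 W/m²

For two large parallel gray plates, q = σ(T₁⁴ − T₂⁴) / (1/ε₁ + 1/ε₂ − 1).
1/ε₁ + 1/ε₂ − 1 = 1/0.30 + 1/0.30 − 1 = 5.667.
T₁⁴ − T₂⁴ = 5.98×10^12 − 3.82×10^10 = 5.95×10^12 K⁴.
q = 5.67×10⁻⁸ × 5.95×10^12 / 5.667 = 59500 W/m².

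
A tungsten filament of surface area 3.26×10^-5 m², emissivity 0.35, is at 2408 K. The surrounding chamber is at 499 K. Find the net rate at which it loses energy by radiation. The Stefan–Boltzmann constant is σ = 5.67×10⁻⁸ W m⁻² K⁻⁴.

Q = εσA(T⁴ − T_s⁴). T⁴ − T_s⁴ = (2408)⁴ − (499)⁴ = 3.36×10^13 − 6.20×10^10 = 3.36×10^13 K⁴.
Q = 0.35 × 5.67×10⁻⁸ × 3.26×10^-5 × 3.36×10^13 = 21.7 W.

Q ≈ 21.7 W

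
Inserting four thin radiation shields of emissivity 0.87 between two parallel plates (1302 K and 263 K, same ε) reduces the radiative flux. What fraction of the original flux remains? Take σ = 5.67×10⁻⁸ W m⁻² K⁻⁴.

ratio ≈ 0.200

With N identical shields there are N+1 = 5 gaps in series, each with the same radiative resistance, so the flux falls to 1/(N+1) of its unshielded value.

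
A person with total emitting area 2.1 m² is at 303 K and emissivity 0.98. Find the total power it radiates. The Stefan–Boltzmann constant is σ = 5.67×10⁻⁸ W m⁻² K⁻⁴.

P ≈ 984 W

Stefan–Boltzmann: P = εσAT⁴ = 0.98 × 5.67×10⁻⁸ × 2.10 × (303)⁴ = 0.98 × 5.67×10⁻⁸ × 2.10 × 8.43×10^9.
P = 984 W.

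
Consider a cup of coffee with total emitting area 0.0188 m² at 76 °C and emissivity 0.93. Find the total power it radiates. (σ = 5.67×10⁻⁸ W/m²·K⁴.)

P ≈ 14.7 W

76 °C = 349 K.
Stefan–Boltzmann: P = εσAT⁴ = 0.93 × 5.67×10⁻⁸ × 0.0188 × (349)⁴ = 0.93 × 5.67×10⁻⁸ × 0.0188 × 1.48×10^10.
P = 14.7 W.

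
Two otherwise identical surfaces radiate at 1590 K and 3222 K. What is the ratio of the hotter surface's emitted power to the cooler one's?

ratio ≈ 16.9

P ∝ T⁴, so the ratio is (3222/1590)⁴ = (2.026)⁴ = 16.9.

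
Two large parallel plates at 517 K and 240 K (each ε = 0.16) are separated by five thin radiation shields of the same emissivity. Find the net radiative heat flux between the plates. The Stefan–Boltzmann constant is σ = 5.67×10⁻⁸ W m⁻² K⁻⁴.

q ≈ 56.0 W/m²

Each of the 6 gaps contributes resistance (2/ε − 1) = 2/0.16 − 1 = 11.50; total = 69.00.
q = σ(T₁⁴ − T₂⁴) / 69.00 = 5.67×10⁻⁸ × 6.81×10^10 / 69.00 = 56.0 W/m².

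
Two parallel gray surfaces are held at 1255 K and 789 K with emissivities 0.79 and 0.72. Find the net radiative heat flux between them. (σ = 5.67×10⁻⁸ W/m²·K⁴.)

For two large parallel gray plates, q = σ(T₁⁴ − T₂⁴) / (1/ε₁ + 1/ε₂ − 1).
1/ε₁ + 1/ε₂ − 1 = 1/0.79 + 1/0.72 − 1 = 1.655.
T₁⁴ − T₂⁴ = 2.48×10^12 − 3.88×10^11 = 2.09×10^12 K⁴.
q = 5.67×10⁻⁸ × 2.09×10^12 / 1.655 = 71700 W/m².

q ≈ 71700 W/m²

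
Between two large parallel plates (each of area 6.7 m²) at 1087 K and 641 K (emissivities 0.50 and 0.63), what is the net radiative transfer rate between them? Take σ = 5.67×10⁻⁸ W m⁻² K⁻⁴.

Q ≈ 1.80×10^5 W

For two large parallel gray plates, q = σ(T₁⁴ − T₂⁴) / (1/ε₁ + 1/ε₂ − 1).
1/ε₁ + 1/ε₂ − 1 = 1/0.50 + 1/0.63 − 1 = 2.587.
T₁⁴ − T₂⁴ = 1.40×10^12 − 1.69×10^11 = 1.23×10^12 K⁴.
q = 5.67×10⁻⁸ × 1.23×10^12 / 2.587 = 26900 W/m².
Q = q·A = 26900 × 6.7 = 1.80×10^5 W.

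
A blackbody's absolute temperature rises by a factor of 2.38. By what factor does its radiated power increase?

P ∝ T⁴, so the power scales as (2.38)⁴ = 32.1.

factor ≈ 32.1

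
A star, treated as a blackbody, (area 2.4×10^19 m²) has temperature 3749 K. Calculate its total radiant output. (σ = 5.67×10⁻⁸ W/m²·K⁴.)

P ≈ 2.69×10^26 W

P = σAT⁴ = 5.67×10⁻⁸ × 2.40×10^19 × (3749)⁴ = 5.67×10⁻⁸ × 2.40×10^19 × 1.98×10^14.
P = 2.69×10^26 W.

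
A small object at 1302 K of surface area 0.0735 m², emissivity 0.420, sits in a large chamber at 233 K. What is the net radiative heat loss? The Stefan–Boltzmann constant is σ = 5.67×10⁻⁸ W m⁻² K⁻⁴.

Q = εσA(T⁴ − T_s⁴). T⁴ − T_s⁴ = (1302)⁴ − (233)⁴ = 2.87×10^12 − 2.95×10^9 = 2.87×10^12 K⁴.
Q = 0.420 × 5.67×10⁻⁸ × 0.0735 × 2.87×10^12 = 5020 W.

Q ≈ 5020 W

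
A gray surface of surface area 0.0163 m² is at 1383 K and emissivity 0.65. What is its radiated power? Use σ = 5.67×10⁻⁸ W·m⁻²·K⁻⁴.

P ≈ 2200 W

Stefan–Boltzmann: P = εσAT⁴ = 0.65 × 5.67×10⁻⁸ × 0.0163 × (1383)⁴ = 0.65 × 5.67×10⁻⁸ × 0.0163 × 3.66×10^12.
P = 2200 W.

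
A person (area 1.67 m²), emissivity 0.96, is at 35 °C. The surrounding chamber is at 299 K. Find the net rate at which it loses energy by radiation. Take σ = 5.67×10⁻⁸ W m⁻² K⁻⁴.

Q ≈ 91.5 W

Convert: 35 °C = 308 K.
Q = εσA(T⁴ − T_s⁴). T⁴ − T_s⁴ = (308)⁴ − (299)⁴ = 9.00×10^9 − 7.99×10^9 = 1.01×10^9 K⁴.
Q = 0.96 × 5.67×10⁻⁸ × 1.67 × 1.01×10^9 = 91.5 W.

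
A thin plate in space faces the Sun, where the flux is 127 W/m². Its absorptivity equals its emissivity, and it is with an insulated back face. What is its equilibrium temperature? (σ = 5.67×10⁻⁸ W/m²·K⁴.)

T ≈ 218 K

Absorbed flux αS = emitted flux εσT⁴ (one radiating face); with α = ε, T = (S/σ)^(1/4).
T = (127 / 5.67×10⁻⁸)^(1/4) = (2.24×10^9)^(1/4).
T = 218 K.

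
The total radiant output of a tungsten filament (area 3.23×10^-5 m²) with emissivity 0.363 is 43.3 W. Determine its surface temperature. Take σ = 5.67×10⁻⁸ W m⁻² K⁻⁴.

From P = εσAT⁴, T = (P / εσA)^(1/4) = (43.3 / (0.363 × 5.67×10⁻⁸ × 3.23×10^-5))^(1/4).
T = (6.51×10^13)^(1/4) = 2840 K.

T ≈ 2840 K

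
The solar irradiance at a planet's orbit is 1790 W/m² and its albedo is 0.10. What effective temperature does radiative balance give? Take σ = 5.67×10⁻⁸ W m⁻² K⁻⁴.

Power absorbed = (1−a)S·πR²; power emitted = 4πR²σT⁴. Equating and cancelling πR²:
T = ((1−a)S / 4σ)^(1/4) = (1610 / (4 × 5.67×10⁻⁸))^(1/4) = (7.10×10^9)^(1/4).
T = 290 K.

T ≈ 290 K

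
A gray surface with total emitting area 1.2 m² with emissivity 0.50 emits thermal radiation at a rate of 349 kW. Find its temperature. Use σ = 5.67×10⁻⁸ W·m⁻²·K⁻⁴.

T ≈ 1790 K

From P = εσAT⁴, T = (P / εσA)^(1/4) = (3.49×10^5 / (0.50 × 5.67×10⁻⁸ × 1.20))^(1/4).
T = (1.03×10^13)^(1/4) = 1790 K.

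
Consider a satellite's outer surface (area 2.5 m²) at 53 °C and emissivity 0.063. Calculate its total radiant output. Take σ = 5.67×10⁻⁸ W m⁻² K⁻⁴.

P ≈ 101 W

53 °C = 326 K.
Stefan–Boltzmann: P = εσAT⁴ = 0.063 × 5.67×10⁻⁸ × 2.50 × (326)⁴ = 0.063 × 5.67×10⁻⁸ × 2.50 × 1.13×10^10.
P = 101 W.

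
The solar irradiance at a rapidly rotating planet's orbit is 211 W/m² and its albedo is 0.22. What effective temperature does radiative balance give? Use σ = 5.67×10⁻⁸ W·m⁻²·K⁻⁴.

Power absorbed = (1−a)S·πR²; power emitted = 4πR²σT⁴. Equating and cancelling πR²:
T = ((1−a)S / 4σ)^(1/4) = (165 / (4 × 5.67×10⁻⁸))^(1/4) = (7.26×10^8)^(1/4).
T = 164 K.

T ≈ 164 K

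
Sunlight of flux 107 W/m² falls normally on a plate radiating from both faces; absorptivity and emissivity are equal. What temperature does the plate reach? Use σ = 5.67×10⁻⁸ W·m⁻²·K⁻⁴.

T ≈ 175 K

Absorbed flux αS = emitted flux 2εσT⁴ per unit area; with α = ε this gives T = (S/2σ)^(1/4).
T = (107 / (2 × 5.67×10⁻⁸))^(1/4) = (9.44×10^8)^(1/4).
T = 175 K.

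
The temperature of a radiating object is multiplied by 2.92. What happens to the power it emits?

factor ≈ 72.7

P ∝ T⁴, so the power scales as (2.92)⁴ = 72.7.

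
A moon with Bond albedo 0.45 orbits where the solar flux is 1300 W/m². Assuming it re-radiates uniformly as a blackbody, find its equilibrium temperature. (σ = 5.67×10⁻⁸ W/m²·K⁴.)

Power absorbed = (1−a)S·πR²; power emitted = 4πR²σT⁴. Equating and cancelling πR²:
T = ((1−a)S / 4σ)^(1/4) = (715 / (4 × 5.67×10⁻⁸))^(1/4) = (3.15×10^9)^(1/4).
T = 237 K.

T ≈ 237 K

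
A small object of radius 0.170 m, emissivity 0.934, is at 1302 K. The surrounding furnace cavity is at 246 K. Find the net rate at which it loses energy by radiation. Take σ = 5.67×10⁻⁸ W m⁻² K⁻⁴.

Q ≈ 55200 W

A = 4πr² = 4π × (0.170)² = 0.363 m².
Q = εσA(T⁴ − T_s⁴). T⁴ − T_s⁴ = (1302)⁴ − (246)⁴ = 2.87×10^12 − 3.66×10^9 = 2.87×10^12 K⁴.
Q = 0.934 × 5.67×10⁻⁸ × 0.363 × 2.87×10^12 = 55200 W.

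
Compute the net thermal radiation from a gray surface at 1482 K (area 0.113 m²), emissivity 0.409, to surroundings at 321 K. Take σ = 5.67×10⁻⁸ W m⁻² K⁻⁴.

Q = εσA(T⁴ − T_s⁴). T⁴ − T_s⁴ = (1482)⁴ − (321)⁴ = 4.82×10^12 − 1.06×10^10 = 4.81×10^12 K⁴.
Q = 0.409 × 5.67×10⁻⁸ × 0.113 × 4.81×10^12 = 12600 W.

Q ≈ 12600 W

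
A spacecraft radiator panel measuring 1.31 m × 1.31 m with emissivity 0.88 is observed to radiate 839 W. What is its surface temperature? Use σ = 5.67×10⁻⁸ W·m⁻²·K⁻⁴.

T ≈ 315 K

A = 1.31 × 1.31 = 1.72 m².
From P = εσAT⁴, T = (P / εσA)^(1/4) = (839 / (0.88 × 5.67×10⁻⁸ × 1.72))^(1/4).
T = (9.80×10^9)^(1/4) = 315 K.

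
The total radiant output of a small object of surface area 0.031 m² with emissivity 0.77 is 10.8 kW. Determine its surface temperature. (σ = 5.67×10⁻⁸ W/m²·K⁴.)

From P = εσAT⁴, T = (P / εσA)^(1/4) = (10800 / (0.77 × 5.67×10⁻⁸ × 0.0310))^(1/4).
T = (7.98×10^12)^(1/4) = 1680 K.

T ≈ 1680 K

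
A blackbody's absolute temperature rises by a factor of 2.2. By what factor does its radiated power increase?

factor ≈ 23.4

P ∝ T⁴, so the power scales as (2.2)⁴ = 23.4.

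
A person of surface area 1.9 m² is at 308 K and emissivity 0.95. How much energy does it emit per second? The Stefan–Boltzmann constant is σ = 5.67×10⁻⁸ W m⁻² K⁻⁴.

P ≈ 921 W

Stefan–Boltzmann: P = εσAT⁴ = 0.95 × 5.67×10⁻⁸ × 1.90 × (308)⁴ = 0.95 × 5.67×10⁻⁸ × 1.90 × 9.00×10^9.
P = 921 W.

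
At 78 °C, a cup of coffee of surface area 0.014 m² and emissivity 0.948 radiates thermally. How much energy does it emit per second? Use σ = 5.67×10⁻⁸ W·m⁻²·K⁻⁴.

78 °C = 351 K.
Stefan–Boltzmann: P = εσAT⁴ = 0.948 × 5.67×10⁻⁸ × 0.0140 × (351)⁴ = 0.948 × 5.67×10⁻⁸ × 0.0140 × 1.52×10^10.
P = 11.4 W.

P ≈ 11.4 W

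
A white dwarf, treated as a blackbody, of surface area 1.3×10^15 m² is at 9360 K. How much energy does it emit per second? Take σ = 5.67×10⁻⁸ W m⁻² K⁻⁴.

P ≈ 5.66×10^23 W

P = σAT⁴ = 5.67×10⁻⁸ × 1.30×10^15 × (9360)⁴ = 5.67×10⁻⁸ × 1.30×10^15 × 7.68×10^15.
P = 5.66×10^23 W.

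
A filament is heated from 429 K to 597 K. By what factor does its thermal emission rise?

P ∝ T⁴, so the ratio is (597/429)⁴ = (1.392)⁴ = 3.75.

ratio ≈ 3.75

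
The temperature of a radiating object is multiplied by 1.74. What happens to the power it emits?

P ∝ T⁴, so the power scales as (1.74)⁴ = 9.17.

factor ≈ 9.17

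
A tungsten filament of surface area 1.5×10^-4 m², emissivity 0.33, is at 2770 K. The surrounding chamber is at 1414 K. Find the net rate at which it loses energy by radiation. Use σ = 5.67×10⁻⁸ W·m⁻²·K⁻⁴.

Q ≈ 154 W

Q = εσA(T⁴ − T_s⁴). T⁴ − T_s⁴ = (2770)⁴ − (1414)⁴ = 5.89×10^13 − 4.00×10^12 = 5.49×10^13 K⁴.
Q = 0.33 × 5.67×10⁻⁸ × 1.50×10^-4 × 5.49×10^13 = 154 W.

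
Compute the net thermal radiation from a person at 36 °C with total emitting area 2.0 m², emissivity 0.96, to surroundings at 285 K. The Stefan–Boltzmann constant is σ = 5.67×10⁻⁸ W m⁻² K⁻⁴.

Q ≈ 274 W

Convert: 36 °C = 309 K.
Q = εσA(T⁴ − T_s⁴). T⁴ − T_s⁴ = (309)⁴ − (285)⁴ = 9.12×10^9 − 6.60×10^9 = 2.52×10^9 K⁴.
Q = 0.96 × 5.67×10⁻⁸ × 2.00 × 2.52×10^9 = 274 W.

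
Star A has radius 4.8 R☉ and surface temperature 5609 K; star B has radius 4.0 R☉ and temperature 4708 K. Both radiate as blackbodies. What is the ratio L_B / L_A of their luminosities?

L_B/L_A ≈ 0.345

L = 4πR²σT⁴ ∝ R²T⁴, so L_B/L_A = (4.0/4.8)² × (4708/5609)⁴ = 0.694 × 0.496 = 0.345.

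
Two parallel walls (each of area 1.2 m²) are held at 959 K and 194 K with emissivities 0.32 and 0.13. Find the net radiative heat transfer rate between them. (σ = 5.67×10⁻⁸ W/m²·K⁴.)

For two large parallel gray plates, q = σ(T₁⁴ − T₂⁴) / (1/ε₁ + 1/ε₂ − 1).
1/ε₁ + 1/ε₂ − 1 = 1/0.32 + 1/0.13 − 1 = 9.817.
T₁⁴ − T₂⁴ = 8.46×10^11 − 1.42×10^9 = 8.44×10^11 K⁴.
q = 5.67×10⁻⁸ × 8.44×10^11 / 9.817 = 4880 W/m².
Q = q·A = 4880 × 1.2 = 5850 W.

Q ≈ 5850 W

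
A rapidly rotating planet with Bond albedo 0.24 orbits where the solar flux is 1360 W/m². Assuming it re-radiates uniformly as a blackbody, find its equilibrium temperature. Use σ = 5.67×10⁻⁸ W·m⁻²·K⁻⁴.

T ≈ 260 K

Power absorbed = (1−a)S·πR²; power emitted = 4πR²σT⁴. Equating and cancelling πR²:
T = ((1−a)S / 4σ)^(1/4) = (1030 / (4 × 5.67×10⁻⁸))^(1/4) = (4.56×10^9)^(1/4).
T = 260 K.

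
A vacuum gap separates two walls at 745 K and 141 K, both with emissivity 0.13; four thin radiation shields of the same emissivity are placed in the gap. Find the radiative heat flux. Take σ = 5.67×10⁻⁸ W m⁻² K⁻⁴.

q ≈ 243 W/m²

Each of the 5 gaps contributes resistance (2/ε − 1) = 2/0.13 − 1 = 14.38; total = 71.92.
q = σ(T₁⁴ − T₂⁴) / 71.92 = 5.67×10⁻⁸ × 3.08×10^11 / 71.92 = 243 W/m².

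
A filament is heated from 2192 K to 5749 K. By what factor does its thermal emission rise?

P ∝ T⁴, so the ratio is (5749/2192)⁴ = (2.623)⁴ = 47.3.

ratio ≈ 47.3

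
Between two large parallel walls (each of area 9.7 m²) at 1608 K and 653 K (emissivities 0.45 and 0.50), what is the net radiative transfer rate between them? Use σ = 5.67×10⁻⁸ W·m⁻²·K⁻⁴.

Q ≈ 1.11×10^6 W

For two large parallel gray plates, q = σ(T₁⁴ − T₂⁴) / (1/ε₁ + 1/ε₂ − 1).
1/ε₁ + 1/ε₂ − 1 = 1/0.45 + 1/0.50 − 1 = 3.222.
T₁⁴ − T₂⁴ = 6.69×10^12 − 1.82×10^11 = 6.50×10^12 K⁴.
q = 5.67×10⁻⁸ × 6.50×10^12 / 3.222 = 1.14×10^5 W/m².
Q = q·A = 1.14×10^5 × 9.7 = 1.11×10^6 W.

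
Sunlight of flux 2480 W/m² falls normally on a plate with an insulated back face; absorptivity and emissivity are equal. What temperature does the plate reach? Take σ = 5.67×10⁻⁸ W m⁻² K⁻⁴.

Absorbed flux αS = emitted flux εσT⁴ (one radiating face); with α = ε, T = (S/σ)^(1/4).
T = (2480 / 5.67×10⁻⁸)^(1/4) = (4.37×10^10)^(1/4).
T = 457 K.

T ≈ 457 K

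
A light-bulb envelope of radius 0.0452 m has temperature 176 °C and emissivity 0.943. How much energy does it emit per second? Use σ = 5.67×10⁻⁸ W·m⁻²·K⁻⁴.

P ≈ 55.8 W

A = 4πr² = 4π × (0.0452)² = 0.0257 m².
176 °C = 449 K.
Stefan–Boltzmann: P = εσAT⁴ = 0.943 × 5.67×10⁻⁸ × 0.0257 × (449)⁴ = 0.943 × 5.67×10⁻⁸ × 0.0257 × 4.06×10^10.
P = 55.8 W.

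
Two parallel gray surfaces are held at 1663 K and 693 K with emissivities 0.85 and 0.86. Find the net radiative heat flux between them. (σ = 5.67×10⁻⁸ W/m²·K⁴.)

q ≈ 3.14×10^5 W/m²

For two large parallel gray plates, q = σ(T₁⁴ − T₂⁴) / (1/ε₁ + 1/ε₂ − 1).
1/ε₁ + 1/ε₂ − 1 = 1/0.85 + 1/0.86 − 1 = 1.339.
T₁⁴ − T₂⁴ = 7.65×10^12 − 2.31×10^11 = 7.42×10^12 K⁴.
q = 5.67×10⁻⁸ × 7.42×10^12 / 1.339 = 3.14×10^5 W/m².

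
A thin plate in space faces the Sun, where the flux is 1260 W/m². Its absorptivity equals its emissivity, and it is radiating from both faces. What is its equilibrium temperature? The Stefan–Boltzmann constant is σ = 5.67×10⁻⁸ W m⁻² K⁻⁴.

Absorbed flux αS = emitted flux 2εσT⁴ per unit area; with α = ε this gives T = (S/2σ)^(1/4).
T = (1260 / (2 × 5.67×10⁻⁸))^(1/4) = (1.11×10^10)^(1/4).
T = 325 K.

T ≈ 325 K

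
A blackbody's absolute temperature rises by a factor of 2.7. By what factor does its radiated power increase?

factor ≈ 53.1

P ∝ T⁴, so the power scales as (2.7)⁴ = 53.1.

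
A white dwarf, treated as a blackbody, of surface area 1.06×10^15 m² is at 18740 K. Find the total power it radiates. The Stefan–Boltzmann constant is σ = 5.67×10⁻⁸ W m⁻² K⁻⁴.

P = σAT⁴ = 5.67×10⁻⁸ × 1.06×10^15 × (18740)⁴ = 5.67×10⁻⁸ × 1.06×10^15 × 1.23×10^17.
P = 7.41×10^24 W.

P ≈ 7.41×10^24 W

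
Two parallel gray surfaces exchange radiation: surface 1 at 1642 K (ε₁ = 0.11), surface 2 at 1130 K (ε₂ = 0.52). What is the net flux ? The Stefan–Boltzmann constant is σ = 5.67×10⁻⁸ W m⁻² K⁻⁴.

q ≈ 31900 W/m²

For two large parallel gray plates, q = σ(T₁⁴ − T₂⁴) / (1/ε₁ + 1/ε₂ − 1).
1/ε₁ + 1/ε₂ − 1 = 1/0.11 + 1/0.52 − 1 = 10.01.
T₁⁴ − T₂⁴ = 7.27×10^12 − 1.63×10^12 = 5.64×10^12 K⁴.
q = 5.67×10⁻⁸ × 5.64×10^12 / 10.01 = 31900 W/m².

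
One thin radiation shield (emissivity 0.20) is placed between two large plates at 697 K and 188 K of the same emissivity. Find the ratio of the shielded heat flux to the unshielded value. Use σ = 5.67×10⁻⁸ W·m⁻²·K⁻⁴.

ratio ≈ 0.500

With N identical shields there are N+1 = 2 gaps in series, each with the same radiative resistance, so the flux falls to 1/(N+1) of its unshielded value.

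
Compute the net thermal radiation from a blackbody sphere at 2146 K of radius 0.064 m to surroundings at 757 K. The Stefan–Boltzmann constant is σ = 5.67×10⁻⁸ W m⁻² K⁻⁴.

Q ≈ 60900 W

A = 4πr² = 4π × (0.064)² = 0.0515 m².
Q = σA(T⁴ − T_s⁴). T⁴ − T_s⁴ = (2146)⁴ − (757)⁴ = 2.12×10^13 − 3.28×10^11 = 2.09×10^13 K⁴.
Q = 5.67×10⁻⁸ × 0.0515 × 2.09×10^13 = 60900 W.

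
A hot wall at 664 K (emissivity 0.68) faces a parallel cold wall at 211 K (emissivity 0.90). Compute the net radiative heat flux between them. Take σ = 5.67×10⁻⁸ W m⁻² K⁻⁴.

For two large parallel gray plates, q = σ(T₁⁴ − T₂⁴) / (1/ε₁ + 1/ε₂ − 1).
1/ε₁ + 1/ε₂ − 1 = 1/0.68 + 1/0.90 − 1 = 1.582.
T₁⁴ − T₂⁴ = 1.94×10^11 − 1.98×10^9 = 1.92×10^11 K⁴.
q = 5.67×10⁻⁸ × 1.92×10^11 / 1.582 = 6900 W/m².

q ≈ 6900 W/m²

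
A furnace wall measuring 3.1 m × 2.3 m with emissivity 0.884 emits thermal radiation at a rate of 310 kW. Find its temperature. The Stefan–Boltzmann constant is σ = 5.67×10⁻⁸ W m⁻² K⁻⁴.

T ≈ 965 K

A = 3.1 × 2.3 = 7.13 m².
From P = εσAT⁴, T = (P / εσA)^(1/4) = (3.10×10^5 / (0.884 × 5.67×10⁻⁸ × 7.13))^(1/4).
T = (8.67×10^11)^(1/4) = 965 K.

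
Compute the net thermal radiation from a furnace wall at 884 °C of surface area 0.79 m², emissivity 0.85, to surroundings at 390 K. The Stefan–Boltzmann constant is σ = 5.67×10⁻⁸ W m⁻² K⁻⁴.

Q ≈ 67300 W

Convert: 884 °C = 1157 K.
Q = εσA(T⁴ − T_s⁴). T⁴ − T_s⁴ = (1157)⁴ − (390)⁴ = 1.79×10^12 − 2.31×10^10 = 1.77×10^12 K⁴.
Q = 0.85 × 5.67×10⁻⁸ × 0.790 × 1.77×10^12 = 67300 W.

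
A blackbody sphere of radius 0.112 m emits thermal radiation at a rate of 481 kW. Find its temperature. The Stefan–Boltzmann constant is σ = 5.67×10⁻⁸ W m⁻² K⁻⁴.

A = 4πr² = 4π × (0.112)² = 0.158 m².
From P = σAT⁴, T = (P / σA)^(1/4) = (4.81×10^5 / (5.67×10⁻⁸ × 0.158))^(1/4).
T = (5.38×10^13)^(1/4) = 2710 K.

T ≈ 2710 K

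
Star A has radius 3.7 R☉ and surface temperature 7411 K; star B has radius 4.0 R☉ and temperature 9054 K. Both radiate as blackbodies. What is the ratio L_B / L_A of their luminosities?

L_B/L_A ≈ 2.60

L = 4πR²σT⁴ ∝ R²T⁴, so L_B/L_A = (4.0/3.7)² × (9054/7411)⁴ = 1.17 × 2.23 = 2.60.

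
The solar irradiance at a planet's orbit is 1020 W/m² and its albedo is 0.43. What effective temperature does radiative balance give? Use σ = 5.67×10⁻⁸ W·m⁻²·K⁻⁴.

T ≈ 225 K

Power absorbed = (1−a)S·πR²; power emitted = 4πR²σT⁴. Equating and cancelling πR²:
T = ((1−a)S / 4σ)^(1/4) = (581 / (4 × 5.67×10⁻⁸))^(1/4) = (2.56×10^9)^(1/4).
T = 225 K.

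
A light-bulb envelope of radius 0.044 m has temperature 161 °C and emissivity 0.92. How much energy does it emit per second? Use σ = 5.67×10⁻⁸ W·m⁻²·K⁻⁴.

P ≈ 45.0 W

A = 4πr² = 4π × (0.044)² = 0.0243 m².
161 °C = 434 K.
P = εσAT⁴ = 0.92 × 5.67×10⁻⁸ × 0.0243 × (434)⁴ = 0.92 × 5.67×10⁻⁸ × 0.0243 × 3.55×10^10.
P = 45.0 W.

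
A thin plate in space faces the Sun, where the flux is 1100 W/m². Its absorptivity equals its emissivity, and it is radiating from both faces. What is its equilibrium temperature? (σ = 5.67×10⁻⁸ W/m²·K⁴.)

Absorbed flux αS = emitted flux 2εσT⁴ per unit area; with α = ε this gives T = (S/2σ)^(1/4).
T = (1100 / (2 × 5.67×10⁻⁸))^(1/4) = (9.70×10^9)^(1/4).
T = 314 K.

T ≈ 314 K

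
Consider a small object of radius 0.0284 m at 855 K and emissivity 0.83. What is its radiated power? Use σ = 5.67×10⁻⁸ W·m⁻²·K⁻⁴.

A = 4πr² = 4π × (0.0284)² = 0.0101 m².
Stefan–Boltzmann: P = εσAT⁴ = 0.83 × 5.67×10⁻⁸ × 0.0101 × (855)⁴ = 0.83 × 5.67×10⁻⁸ × 0.0101 × 5.34×10^11.
P = 255 W.

P ≈ 255 W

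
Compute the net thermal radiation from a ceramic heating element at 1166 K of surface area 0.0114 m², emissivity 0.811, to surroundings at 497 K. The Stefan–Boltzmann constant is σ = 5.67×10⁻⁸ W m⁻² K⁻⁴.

Q = εσA(T⁴ − T_s⁴). T⁴ − T_s⁴ = (1166)⁴ − (497)⁴ = 1.85×10^12 − 6.10×10^10 = 1.79×10^12 K⁴.
Q = 0.811 × 5.67×10⁻⁸ × 0.0114 × 1.79×10^12 = 937 W.

Q ≈ 937 W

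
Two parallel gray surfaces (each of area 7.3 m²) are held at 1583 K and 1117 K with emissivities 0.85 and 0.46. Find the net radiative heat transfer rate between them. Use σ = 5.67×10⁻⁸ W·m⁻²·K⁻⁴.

For two large parallel gray plates, q = σ(T₁⁴ − T₂⁴) / (1/ε₁ + 1/ε₂ − 1).
1/ε₁ + 1/ε₂ − 1 = 1/0.85 + 1/0.46 − 1 = 2.350.
T₁⁴ − T₂⁴ = 6.28×10^12 − 1.56×10^12 = 4.72×10^12 K⁴.
q = 5.67×10⁻⁸ × 4.72×10^12 / 2.350 = 1.14×10^5 W/m².
Q = q·A = 1.14×10^5 × 7.3 = 8.32×10^5 W.

Q ≈ 8.32×10^5 W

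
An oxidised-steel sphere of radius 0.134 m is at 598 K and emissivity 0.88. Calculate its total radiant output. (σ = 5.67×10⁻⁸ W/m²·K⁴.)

P ≈ 1440 W

A = 4πr² = 4π × (0.134)² = 0.226 m².
Stefan–Boltzmann: P = εσAT⁴ = 0.88 × 5.67×10⁻⁸ × 0.226 × (598)⁴ = 0.88 × 5.67×10⁻⁸ × 0.226 × 1.28×10^11.
P = 1440 W.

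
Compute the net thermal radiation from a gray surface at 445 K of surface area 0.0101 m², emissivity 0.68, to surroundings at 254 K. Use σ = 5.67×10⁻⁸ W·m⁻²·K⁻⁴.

Q = εσA(T⁴ − T_s⁴). T⁴ − T_s⁴ = (445)⁴ − (254)⁴ = 3.92×10^10 − 4.16×10^9 = 3.51×10^10 K⁴.
Q = 0.68 × 5.67×10⁻⁸ × 0.0101 × 3.51×10^10 = 13.6 W.

Q ≈ 13.6 W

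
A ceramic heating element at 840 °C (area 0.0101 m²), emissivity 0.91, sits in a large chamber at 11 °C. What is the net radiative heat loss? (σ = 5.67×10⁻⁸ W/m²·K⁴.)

Q ≈ 796 W

Convert: 840 °C = 1113 K; 11 °C = 284 K.
Q = εσA(T⁴ − T_s⁴). T⁴ − T_s⁴ = (1113)⁴ − (284)⁴ = 1.53×10^12 − 6.51×10^9 = 1.53×10^12 K⁴.
Q = 0.91 × 5.67×10⁻⁸ × 0.0101 × 1.53×10^12 = 796 W.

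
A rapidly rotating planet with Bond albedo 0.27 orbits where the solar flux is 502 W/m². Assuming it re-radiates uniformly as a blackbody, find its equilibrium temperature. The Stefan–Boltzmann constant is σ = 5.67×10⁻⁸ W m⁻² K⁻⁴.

Power absorbed = (1−a)S·πR²; power emitted = 4πR²σT⁴. Equating and cancelling πR²:
T = ((1−a)S / 4σ)^(1/4) = (366 / (4 × 5.67×10⁻⁸))^(1/4) = (1.62×10^9)^(1/4).
T = 200 K.

T ≈ 200 K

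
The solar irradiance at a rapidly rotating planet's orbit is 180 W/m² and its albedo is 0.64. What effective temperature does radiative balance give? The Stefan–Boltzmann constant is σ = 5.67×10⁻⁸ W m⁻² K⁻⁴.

Power absorbed = (1−a)S·πR²; power emitted = 4πR²σT⁴. Equating and cancelling πR²:
T = ((1−a)S / 4σ)^(1/4) = (64.8 / (4 × 5.67×10⁻⁸))^(1/4) = (2.86×10^8)^(1/4).
T = 130 K.

T ≈ 130 K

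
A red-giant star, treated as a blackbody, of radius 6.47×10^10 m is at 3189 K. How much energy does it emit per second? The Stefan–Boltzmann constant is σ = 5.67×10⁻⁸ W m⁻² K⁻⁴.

P ≈ 3.08×10^29 W

A = 4πr² = 4π × (6.47×10^10)² = 5.26×10^22 m².
P = σAT⁴ = 5.67×10⁻⁸ × 5.26×10^22 × (3189)⁴ = 5.67×10⁻⁸ × 5.26×10^22 × 1.03×10^14.
P = 3.08×10^29 W.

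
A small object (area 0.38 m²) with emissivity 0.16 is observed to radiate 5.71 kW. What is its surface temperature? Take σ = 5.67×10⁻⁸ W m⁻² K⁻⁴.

From P = εσAT⁴, T = (P / εσA)^(1/4) = (5710 / (0.16 × 5.67×10⁻⁸ × 0.380))^(1/4).
T = (1.66×10^12)^(1/4) = 1130 K.

T ≈ 1130 K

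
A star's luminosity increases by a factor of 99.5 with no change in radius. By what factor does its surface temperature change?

P ∝ T⁴ ⇒ T ∝ P^(1/4), so T scales by (99.5)^(1/4) = 3.16.

factor ≈ 3.16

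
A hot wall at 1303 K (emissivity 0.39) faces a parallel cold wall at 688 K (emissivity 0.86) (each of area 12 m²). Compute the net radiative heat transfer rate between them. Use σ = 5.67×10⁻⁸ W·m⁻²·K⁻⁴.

For two large parallel gray plates, q = σ(T₁⁴ − T₂⁴) / (1/ε₁ + 1/ε₂ − 1).
1/ε₁ + 1/ε₂ − 1 = 1/0.39 + 1/0.86 − 1 = 2.727.
T₁⁴ − T₂⁴ = 2.88×10^12 − 2.24×10^11 = 2.66×10^12 K⁴.
q = 5.67×10⁻⁸ × 2.66×10^12 / 2.727 = 55300 W/m².
Q = q·A = 55300 × 12 = 6.63×10^5 W.

Q ≈ 6.63×10^5 W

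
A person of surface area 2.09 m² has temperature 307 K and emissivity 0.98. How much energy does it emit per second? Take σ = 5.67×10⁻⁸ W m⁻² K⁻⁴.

Stefan–Boltzmann: P = εσAT⁴ = 0.98 × 5.67×10⁻⁸ × 2.09 × (307)⁴ = 0.98 × 5.67×10⁻⁸ × 2.09 × 8.88×10^9.
P = 1030 W.

P ≈ 1030 W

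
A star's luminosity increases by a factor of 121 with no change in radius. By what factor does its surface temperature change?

factor ≈ 3.32

P ∝ T⁴ ⇒ T ∝ P^(1/4), so T scales by (121)^(1/4) = 3.32.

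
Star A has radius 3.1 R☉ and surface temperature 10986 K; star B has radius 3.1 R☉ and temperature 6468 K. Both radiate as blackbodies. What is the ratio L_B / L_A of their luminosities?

L = 4πR²σT⁴ ∝ R²T⁴, so L_B/L_A = (3.1/3.1)² × (6468/10986)⁴ = 1.00 × 0.120 = 0.120.

L_B/L_A ≈ 0.120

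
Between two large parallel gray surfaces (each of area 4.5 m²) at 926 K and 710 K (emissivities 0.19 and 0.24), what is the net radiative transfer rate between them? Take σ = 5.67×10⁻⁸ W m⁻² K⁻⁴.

Q ≈ 14600 W

For two large parallel gray plates, q = σ(T₁⁴ − T₂⁴) / (1/ε₁ + 1/ε₂ − 1).
1/ε₁ + 1/ε₂ − 1 = 1/0.19 + 1/0.24 − 1 = 8.430.
T₁⁴ − T₂⁴ = 7.35×10^11 − 2.54×10^11 = 4.81×10^11 K⁴.
q = 5.67×10⁻⁸ × 4.81×10^11 / 8.430 = 3240 W/m².
Q = q·A = 3240 × 4.5 = 14600 W.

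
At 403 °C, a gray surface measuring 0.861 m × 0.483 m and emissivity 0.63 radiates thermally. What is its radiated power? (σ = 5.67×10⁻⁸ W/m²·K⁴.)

A = 0.861 × 0.483 = 0.416 m².
403 °C = 676 K.
Stefan–Boltzmann: P = εσAT⁴ = 0.63 × 5.67×10⁻⁸ × 0.416 × (676)⁴ = 0.63 × 5.67×10⁻⁸ × 0.416 × 2.09×10^11.
P = 3100 W.

P ≈ 3100 W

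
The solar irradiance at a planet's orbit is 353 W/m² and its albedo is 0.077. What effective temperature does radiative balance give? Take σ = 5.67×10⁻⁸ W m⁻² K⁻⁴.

T ≈ 195 K

Power absorbed = (1−a)S·πR²; power emitted = 4πR²σT⁴. Equating and cancelling πR²:
T = ((1−a)S / 4σ)^(1/4) = (326 / (4 × 5.67×10⁻⁸))^(1/4) = (1.44×10^9)^(1/4).
T = 195 K.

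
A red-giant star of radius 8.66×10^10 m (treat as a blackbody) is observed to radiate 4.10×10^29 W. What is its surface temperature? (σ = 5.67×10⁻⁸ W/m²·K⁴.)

A = 4πr² = 4π × (8.66×10^10)² = 9.42×10^22 m².
From P = σAT⁴, T = (P / σA)^(1/4) = (4.10×10^29 / (5.67×10⁻⁸ × 9.42×10^22))^(1/4).
T = (7.67×10^13)^(1/4) = 2960 K.

T ≈ 2960 K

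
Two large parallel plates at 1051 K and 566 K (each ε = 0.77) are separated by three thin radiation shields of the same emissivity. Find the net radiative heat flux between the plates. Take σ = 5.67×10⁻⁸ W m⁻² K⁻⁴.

Each of the 4 gaps contributes resistance (2/ε − 1) = 2/0.77 − 1 = 1.597; total = 6.390.
q = σ(T₁⁴ − T₂⁴) / 6.390 = 5.67×10⁻⁸ × 1.12×10^12 / 6.390 = 9920 W/m².

q ≈ 9920 W/m²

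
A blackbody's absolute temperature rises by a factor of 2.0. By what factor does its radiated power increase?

factor ≈ 16.0

P ∝ T⁴, so the power scales as (2.0)⁴ = 16.0.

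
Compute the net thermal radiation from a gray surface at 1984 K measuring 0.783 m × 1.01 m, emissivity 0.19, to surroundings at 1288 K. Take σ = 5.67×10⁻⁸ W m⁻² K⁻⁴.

Q ≈ 1.09×10^5 W

A = 0.783 × 1.01 = 0.791 m².
Q = εσA(T⁴ − T_s⁴). T⁴ − T_s⁴ = (1984)⁴ − (1288)⁴ = 1.55×10^13 − 2.75×10^12 = 1.27×10^13 K⁴.
Q = 0.19 × 5.67×10⁻⁸ × 0.791 × 1.27×10^13 = 1.09×10^5 W.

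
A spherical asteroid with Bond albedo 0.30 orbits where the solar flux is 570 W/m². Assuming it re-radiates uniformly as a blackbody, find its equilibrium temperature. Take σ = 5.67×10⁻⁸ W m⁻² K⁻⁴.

Power absorbed = (1−a)S·πR²; power emitted = 4πR²σT⁴. Equating and cancelling πR²:
T = ((1−a)S / 4σ)^(1/4) = (399 / (4 × 5.67×10⁻⁸))^(1/4) = (1.76×10^9)^(1/4).
T = 205 K.

T ≈ 205 K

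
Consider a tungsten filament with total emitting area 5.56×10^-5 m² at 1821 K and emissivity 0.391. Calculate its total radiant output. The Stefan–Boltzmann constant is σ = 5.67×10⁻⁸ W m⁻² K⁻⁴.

P = εσAT⁴ = 0.391 × 5.67×10⁻⁸ × 5.56×10^-5 × (1821)⁴ = 0.391 × 5.67×10⁻⁸ × 5.56×10^-5 × 1.10×10^13.
P = 13.6 W.

P ≈ 13.6 W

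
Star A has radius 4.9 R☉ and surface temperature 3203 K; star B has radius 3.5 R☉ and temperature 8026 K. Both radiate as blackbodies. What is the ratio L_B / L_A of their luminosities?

L_B/L_A ≈ 20.1

L = 4πR²σT⁴ ∝ R²T⁴, so L_B/L_A = (3.5/4.9)² × (8026/3203)⁴ = 0.510 × 39.4 = 20.1.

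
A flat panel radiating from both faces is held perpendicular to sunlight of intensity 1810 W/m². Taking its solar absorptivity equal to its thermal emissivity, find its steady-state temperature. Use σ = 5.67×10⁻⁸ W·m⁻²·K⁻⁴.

Absorbed flux αS = emitted flux 2εσT⁴ per unit area; with α = ε this gives T = (S/2σ)^(1/4).
T = (1810 / (2 × 5.67×10⁻⁸))^(1/4) = (1.60×10^10)^(1/4).
T = 355 K.

T ≈ 355 K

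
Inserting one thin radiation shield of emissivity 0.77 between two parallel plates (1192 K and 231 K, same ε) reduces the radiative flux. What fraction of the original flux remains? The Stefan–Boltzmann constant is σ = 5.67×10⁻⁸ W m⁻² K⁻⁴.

With N identical shields there are N+1 = 2 gaps in series, each with the same radiative resistance, so the flux falls to 1/(N+1) of its unshielded value.

ratio ≈ 0.500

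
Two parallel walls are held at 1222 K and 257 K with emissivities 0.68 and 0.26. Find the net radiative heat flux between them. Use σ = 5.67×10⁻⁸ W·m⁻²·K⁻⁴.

For two large parallel gray plates, q = σ(T₁⁴ − T₂⁴) / (1/ε₁ + 1/ε₂ − 1).
1/ε₁ + 1/ε₂ − 1 = 1/0.68 + 1/0.26 − 1 = 4.317.
T₁⁴ − T₂⁴ = 2.23×10^12 − 4.36×10^9 = 2.23×10^12 K⁴.
q = 5.67×10⁻⁸ × 2.23×10^12 / 4.317 = 29200 W/m².

q ≈ 29200 W/m²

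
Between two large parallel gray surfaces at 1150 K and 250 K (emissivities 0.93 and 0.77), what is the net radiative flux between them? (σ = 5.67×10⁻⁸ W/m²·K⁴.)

For two large parallel gray plates, q = σ(T₁⁴ − T₂⁴) / (1/ε₁ + 1/ε₂ − 1).
1/ε₁ + 1/ε₂ − 1 = 1/0.93 + 1/0.77 − 1 = 1.374.
T₁⁴ − T₂⁴ = 1.75×10^12 − 3.91×10^9 = 1.75×10^12 K⁴.
q = 5.67×10⁻⁸ × 1.75×10^12 / 1.374 = 72000 W/m².

q ≈ 72000 W/m²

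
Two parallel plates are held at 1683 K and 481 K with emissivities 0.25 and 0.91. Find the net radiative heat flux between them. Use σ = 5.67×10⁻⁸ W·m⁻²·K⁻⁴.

For two large parallel gray plates, q = σ(T₁⁴ − T₂⁴) / (1/ε₁ + 1/ε₂ − 1).
1/ε₁ + 1/ε₂ − 1 = 1/0.25 + 1/0.91 − 1 = 4.099.
T₁⁴ − T₂⁴ = 8.02×10^12 − 5.35×10^10 = 7.97×10^12 K⁴.
q = 5.67×10⁻⁸ × 7.97×10^12 / 4.099 = 1.10×10^5 W/m².

q ≈ 1.10×10^5 W/m²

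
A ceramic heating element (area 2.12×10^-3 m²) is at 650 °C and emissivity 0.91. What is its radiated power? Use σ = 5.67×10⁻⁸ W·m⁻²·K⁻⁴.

P ≈ 79.4 W

650 °C = 923 K.
P = εσAT⁴ = 0.91 × 5.67×10⁻⁸ × 2.12×10^-3 × (923)⁴ = 0.91 × 5.67×10⁻⁸ × 2.12×10^-3 × 7.26×10^11.
P = 79.4 W.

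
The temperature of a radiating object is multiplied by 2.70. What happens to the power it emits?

factor ≈ 53.1

P ∝ T⁴, so the power scales as (2.70)⁴ = 53.1.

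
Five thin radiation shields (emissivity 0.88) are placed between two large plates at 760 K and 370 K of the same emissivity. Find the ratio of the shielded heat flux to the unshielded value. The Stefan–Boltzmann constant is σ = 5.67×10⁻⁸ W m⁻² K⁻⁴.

ratio ≈ 0.167

With N identical shields there are N+1 = 6 gaps in series, each with the same radiative resistance, so the flux falls to 1/(N+1) of its unshielded value.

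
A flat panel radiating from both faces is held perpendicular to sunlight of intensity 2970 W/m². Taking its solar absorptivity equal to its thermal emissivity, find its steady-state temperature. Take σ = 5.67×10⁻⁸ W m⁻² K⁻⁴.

Absorbed flux αS = emitted flux 2εσT⁴ per unit area; with α = ε this gives T = (S/2σ)^(1/4).
T = (2970 / (2 × 5.67×10⁻⁸))^(1/4) = (2.62×10^10)^(1/4).
T = 402 K.

T ≈ 402 K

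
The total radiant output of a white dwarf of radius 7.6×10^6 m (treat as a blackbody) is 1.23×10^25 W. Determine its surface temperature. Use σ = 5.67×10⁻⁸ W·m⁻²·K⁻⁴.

A = 4πr² = 4π × (7.6×10^6)² = 7.26×10^14 m².
From P = σAT⁴, T = (P / σA)^(1/4) = (1.23×10^25 / (5.67×10⁻⁸ × 7.26×10^14))^(1/4).
T = (2.99×10^17)^(1/4) = 23400 K.

T ≈ 23400 K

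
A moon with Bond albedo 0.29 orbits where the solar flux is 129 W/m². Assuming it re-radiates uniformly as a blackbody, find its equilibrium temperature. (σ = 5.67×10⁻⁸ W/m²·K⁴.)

Power absorbed = (1−a)S·πR²; power emitted = 4πR²σT⁴. Equating and cancelling πR²:
T = ((1−a)S / 4σ)^(1/4) = (91.6 / (4 × 5.67×10⁻⁸))^(1/4) = (4.04×10^8)^(1/4).
T = 142 K.

T ≈ 142 K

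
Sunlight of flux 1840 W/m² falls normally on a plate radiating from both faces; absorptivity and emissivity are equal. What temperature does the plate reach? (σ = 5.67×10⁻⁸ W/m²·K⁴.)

T ≈ 357 K

Absorbed flux αS = emitted flux 2εσT⁴ per unit area; with α = ε this gives T = (S/2σ)^(1/4).
T = (1840 / (2 × 5.67×10⁻⁸))^(1/4) = (1.62×10^10)^(1/4).
T = 357 K.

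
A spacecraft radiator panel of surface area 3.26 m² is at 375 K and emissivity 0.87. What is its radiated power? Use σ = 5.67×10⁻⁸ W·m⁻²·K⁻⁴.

P ≈ 3180 W

Stefan–Boltzmann: P = εσAT⁴ = 0.87 × 5.67×10⁻⁸ × 3.26 × (375)⁴ = 0.87 × 5.67×10⁻⁸ × 3.26 × 1.98×10^10.
P = 3180 W.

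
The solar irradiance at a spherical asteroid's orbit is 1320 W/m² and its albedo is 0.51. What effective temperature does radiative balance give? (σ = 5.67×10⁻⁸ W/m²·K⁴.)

T ≈ 231 K

Power absorbed = (1−a)S·πR²; power emitted = 4πR²σT⁴. Equating and cancelling πR²:
T = ((1−a)S / 4σ)^(1/4) = (647 / (4 × 5.67×10⁻⁸))^(1/4) = (2.85×10^9)^(1/4).
T = 231 K.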